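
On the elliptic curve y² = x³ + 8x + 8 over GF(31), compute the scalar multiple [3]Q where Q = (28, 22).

(27, 6)

Repeated addition: build up to 3Q.
2Q: tangent at (28, 22): λ = (3·28² + 8)/(2·22) ≡ 4/13. 13⁻¹ ≡ 12 (mod 31) since 13·12 = 156 ≡ 1, so λ ≡ 4·12 ≡ 17.
  x = λ² - 28 - 28 = 289 - 56 ≡ 16; y = λ·(28 - 16) - 22 ≡ 27. → (16, 27)
3Q: (16, 27) + (28, 22). λ = (22 - 27)/(28 - 16) ≡ 26/12 mod 31. 12⁻¹ ≡ 13 (mod 31), so λ ≡ 28.
  x = λ² - 16 - 28 = 784 - 44 ≡ 27; y = λ·(16 - 27) - 27 ≡ 6. → (27, 6)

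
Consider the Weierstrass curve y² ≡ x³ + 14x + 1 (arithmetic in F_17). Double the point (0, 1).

(15, 13)

tangent at (0, 1): λ = (3·0² + 14)/(2·1) ≡ 14/2. 2⁻¹ ≡ 9 (mod 17) since 2·9 = 18 ≡ 1, so λ ≡ 14·9 ≡ 7.
  x = λ² - 0 - 0 = 49 - 0 ≡ 15; y = λ·(0 - 15) - 1 ≡ 13. → (15, 13)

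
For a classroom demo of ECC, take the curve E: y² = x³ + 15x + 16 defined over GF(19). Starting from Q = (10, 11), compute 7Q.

Repeated addition: build up to 7Q.
2Q: tangent at (10, 11): λ = (3·10² + 15)/(2·11) ≡ 11/3. 3⁻¹ ≡ 13 (mod 19), so λ ≡ 11·13 ≡ 10.
  x = λ² - 10 - 10 = 100 - 20 ≡ 4; y = λ·(10 - 4) - 11 ≡ 11. → (4, 11)
3Q: (4, 11) + (10, 11). λ = (11 - 11)/(10 - 4) ≡ 0/6 mod 19. 6⁻¹ ≡ 16 (mod 19) since 6·16 = 96 ≡ 1, so λ ≡ 0.
  x = λ² - 4 - 10 = 0 - 14 ≡ 5; y = λ·(4 - 5) - 11 ≡ 8. → (5, 8)
4Q: (5, 8) + (10, 11). λ = (11 - 8)/(10 - 5) ≡ 3/5 mod 19. 5⁻¹ ≡ 4 (mod 19), so λ ≡ 12.
  x = λ² - 5 - 10 = 144 - 15 ≡ 15; y = λ·(5 - 15) - 8 ≡ 5. → (15, 5)
5Q: (15, 5) + (10, 11). λ = (11 - 5)/(10 - 15) ≡ 6/14 mod 19. 14⁻¹ ≡ 15 (mod 19), so λ ≡ 14.
  x = λ² - 15 - 10 = 196 - 25 ≡ 0; y = λ·(15 - 0) - 5 ≡ 15. → (0, 15)
6Q: (0, 15) + (10, 11). λ = (11 - 15)/(10 - 0) ≡ 15/10 mod 19. 10⁻¹ ≡ 2 (mod 19), so λ ≡ 11.
  x = λ² - 0 - 10 = 121 - 10 ≡ 16; y = λ·(0 - 16) - 15 ≡ 18. → (16, 18)
7Q: (16, 18) + (10, 11). λ = (11 - 18)/(10 - 16) ≡ 12/13 mod 19. 13⁻¹ ≡ 3 (mod 19) since 13·3 = 39 ≡ 1, so λ ≡ 17.
  x = λ² - 16 - 10 = 289 - 26 ≡ 16; y = λ·(16 - 16) - 18 ≡ 1. → (16, 1)

(16, 1)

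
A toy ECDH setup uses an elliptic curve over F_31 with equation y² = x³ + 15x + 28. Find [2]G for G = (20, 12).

tangent at (20, 12): λ = (3·20² + 15)/(2·12) ≡ 6/24. 24⁻¹ ≡ 22 (mod 31) since 24·22 = 528 ≡ 1, so λ ≡ 6·22 ≡ 8.
  x = λ² - 20 - 20 = 64 - 40 ≡ 24; y = λ·(20 - 24) - 12 ≡ 18. → (24, 18)

(24, 18)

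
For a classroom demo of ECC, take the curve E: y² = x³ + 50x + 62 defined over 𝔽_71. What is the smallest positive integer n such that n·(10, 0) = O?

2

2P: (10, 0) + (10, 0): same x and y₁ ≡ -y₂, so the sum is O.
2P = O, so the order is 2.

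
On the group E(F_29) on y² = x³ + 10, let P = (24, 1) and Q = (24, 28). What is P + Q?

The two points share x = 24 and their y-coordinates satisfy 1 + 28 ≡ 0 (mod 29), so they are inverses. Their sum is O.

O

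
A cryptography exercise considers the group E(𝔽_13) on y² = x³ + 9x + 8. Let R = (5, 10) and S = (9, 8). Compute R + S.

(5, 10) + (9, 8). λ = (8 - 10)/(9 - 5) ≡ 11/4 mod 13. 4⁻¹ ≡ 10 (mod 13), so λ ≡ 6.
  x = λ² - 5 - 9 = 36 - 14 ≡ 9; y = λ·(5 - 9) - 10 ≡ 5. → (9, 5)

(9, 5)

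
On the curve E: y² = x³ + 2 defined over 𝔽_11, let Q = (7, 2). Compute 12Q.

O

Double-and-add on 12 = (1100)₂. Start with Q = (7, 2) for the leading 1-bit.
double: tangent at (7, 2): λ = (3·7² + 0)/(2·2) ≡ 4/4. 4⁻¹ ≡ 3 (mod 11) since 4·3 = 12 ≡ 1, so λ ≡ 4·3 ≡ 1.
  x = λ² - 7 - 7 = 1 - 14 ≡ 9; y = λ·(7 - 9) - 2 ≡ 7. → (9, 7)
add Q: (9, 7) + (7, 2). λ = (2 - 7)/(7 - 9) ≡ 6/9 mod 11. 9⁻¹ ≡ 5 (mod 11), so λ ≡ 8.
  x = λ² - 9 - 7 = 64 - 16 ≡ 4; y = λ·(9 - 4) - 7 ≡ 0. → (4, 0)
double: (4, 0) + (4, 0): same x and y₁ ≡ -y₂, so the sum is O.
double: O + O = O (identity).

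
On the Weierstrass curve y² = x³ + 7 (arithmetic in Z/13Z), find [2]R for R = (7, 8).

(8, 8)

tangent at (7, 8): λ = (3·7² + 0)/(2·8) ≡ 4/3. 3⁻¹ ≡ 9 (mod 13), so λ ≡ 4·9 ≡ 10.
  x = λ² - 7 - 7 = 100 - 14 ≡ 8; y = λ·(7 - 8) - 8 ≡ 8. → (8, 8)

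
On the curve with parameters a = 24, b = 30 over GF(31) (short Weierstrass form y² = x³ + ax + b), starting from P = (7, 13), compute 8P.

Double-and-add on 8 = (1000)₂. Start with P = (7, 13) for the leading 1-bit.
double: tangent at (7, 13): λ = (3·7² + 24)/(2·13) ≡ 16/26. 26⁻¹ ≡ 6 (mod 31) since 26·6 = 156 ≡ 1, so λ ≡ 16·6 ≡ 3.
  x = λ² - 7 - 7 = 9 - 14 ≡ 26; y = λ·(7 - 26) - 13 ≡ 23. → (26, 23)
double: tangent at (26, 23): λ = (3·26² + 24)/(2·23) ≡ 6/15. 15⁻¹ ≡ 29 (mod 31) since 15·29 = 435 ≡ 1, so λ ≡ 6·29 ≡ 19.
  x = λ² - 26 - 26 = 361 - 52 ≡ 30; y = λ·(26 - 30) - 23 ≡ 25. → (30, 25)
double: tangent at (30, 25): λ = (3·30² + 24)/(2·25) ≡ 27/19. 19⁻¹ ≡ 18 (mod 31), so λ ≡ 27·18 ≡ 21.
  x = λ² - 30 - 30 = 441 - 60 ≡ 9; y = λ·(30 - 9) - 25 ≡ 13. → (9, 13)

(9, 13)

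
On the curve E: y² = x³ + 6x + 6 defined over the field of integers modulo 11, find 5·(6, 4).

Write G = (6, 4).
Double-and-add on 5 = (101)₂. Start with G = (6, 4) for the leading 1-bit.
double: tangent at (6, 4): λ = (3·6² + 6)/(2·4) ≡ 4/8. 8⁻¹ ≡ 7 (mod 11) since 8·7 = 56 ≡ 1, so λ ≡ 4·7 ≡ 6.
  x = λ² - 6 - 6 = 36 - 12 ≡ 2; y = λ·(6 - 2) - 4 ≡ 9. → (2, 9)
double: tangent at (2, 9): λ = (3·2² + 6)/(2·9) ≡ 7/7. 7⁻¹ ≡ 8 (mod 11), so λ ≡ 7·8 ≡ 1.
  x = λ² - 2 - 2 = 1 - 4 ≡ 8; y = λ·(2 - 8) - 9 ≡ 7. → (8, 7)
add G: (8, 7) + (6, 4). λ = (4 - 7)/(6 - 8) ≡ 8/9 mod 11. 9⁻¹ ≡ 5 (mod 11) since 9·5 = 45 ≡ 1, so λ ≡ 7.
  x = λ² - 8 - 6 = 49 - 14 ≡ 2; y = λ·(8 - 2) - 7 ≡ 2. → (2, 2)

(2, 2)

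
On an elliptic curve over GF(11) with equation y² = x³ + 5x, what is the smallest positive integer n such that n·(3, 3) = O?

2P: tangent at (3, 3): λ = (3·3² + 5)/(2·3) ≡ 10/6. 6⁻¹ ≡ 2 (mod 11), so λ ≡ 10·2 ≡ 9.
  x = λ² - 3 - 3 = 81 - 6 ≡ 9; y = λ·(3 - 9) - 3 ≡ 9. → (9, 9)
3P: (9, 9) + (3, 3). λ = (3 - 9)/(3 - 9) ≡ 5/5 mod 11. 5⁻¹ ≡ 9 (mod 11), so λ ≡ 1.
  x = λ² - 9 - 3 = 1 - 12 ≡ 0; y = λ·(9 - 0) - 9 ≡ 0. → (0, 0)
4P: (0, 0) + (3, 3). λ = (3 - 0)/(3 - 0) ≡ 3/3 mod 11. 3⁻¹ ≡ 4 (mod 11), so λ ≡ 1.
  x = λ² - 0 - 3 = 1 - 3 ≡ 9; y = λ·(0 - 9) - 0 ≡ 2. → (9, 2)
5P: (9, 2) + (3, 3). λ = (3 - 2)/(3 - 9) ≡ 1/5 mod 11. 5⁻¹ ≡ 9 (mod 11), so λ ≡ 9.
  x = λ² - 9 - 3 = 81 - 12 ≡ 3; y = λ·(9 - 3) - 2 ≡ 8. → (3, 8)
6P: (3, 8) + (3, 3): same x and y₁ ≡ -y₂, so the sum is O.
6P = O, so the order is 6.

6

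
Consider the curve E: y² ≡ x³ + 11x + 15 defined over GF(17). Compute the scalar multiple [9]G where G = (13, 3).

(5, 12)

Double-and-add on 9 = (1001)₂. Start with G = (13, 3) for the leading 1-bit.
double: tangent at (13, 3): λ = (3·13² + 11)/(2·3) ≡ 8/6. 6⁻¹ ≡ 3 (mod 17) since 6·3 = 18 ≡ 1, so λ ≡ 8·3 ≡ 7.
  x = λ² - 13 - 13 = 49 - 26 ≡ 6; y = λ·(13 - 6) - 3 ≡ 12. → (6, 12)
double: tangent at (6, 12): λ = (3·6² + 11)/(2·12) ≡ 0/7. 7⁻¹ ≡ 5 (mod 17), so λ ≡ 0·5 ≡ 0.
  x = λ² - 6 - 6 = 0 - 12 ≡ 5; y = λ·(6 - 5) - 12 ≡ 5. → (5, 5)
double: tangent at (5, 5): λ = (3·5² + 11)/(2·5) ≡ 1/10. 10⁻¹ ≡ 12 (mod 17), so λ ≡ 1·12 ≡ 12.
  x = λ² - 5 - 5 = 144 - 10 ≡ 15; y = λ·(5 - 15) - 5 ≡ 11. → (15, 11)
add G: (15, 11) + (13, 3). λ = (3 - 11)/(13 - 15) ≡ 9/15 mod 17. 15⁻¹ ≡ 8 (mod 17), so λ ≡ 4.
  x = λ² - 15 - 13 = 16 - 28 ≡ 5; y = λ·(15 - 5) - 11 ≡ 12. → (5, 12)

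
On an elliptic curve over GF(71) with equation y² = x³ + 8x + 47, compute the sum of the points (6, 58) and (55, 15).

(48, 60)

(6, 58) + (55, 15). λ = (15 - 58)/(55 - 6) ≡ 28/49 mod 71. 49⁻¹ ≡ 29 (mod 71), so λ ≡ 31.
  x = λ² - 6 - 55 = 961 - 61 ≡ 48; y = λ·(6 - 48) - 58 ≡ 60. → (48, 60)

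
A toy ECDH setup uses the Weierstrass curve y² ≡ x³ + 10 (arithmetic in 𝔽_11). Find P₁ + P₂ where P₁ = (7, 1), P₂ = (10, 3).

(7, 1) + (10, 3). λ = (3 - 1)/(10 - 7) ≡ 2/3 mod 11. 3⁻¹ ≡ 4 (mod 11) since 3·4 = 12 ≡ 1, so λ ≡ 8.
  x = λ² - 7 - 10 = 64 - 17 ≡ 3; y = λ·(7 - 3) - 1 ≡ 9. → (3, 9)

(3, 9)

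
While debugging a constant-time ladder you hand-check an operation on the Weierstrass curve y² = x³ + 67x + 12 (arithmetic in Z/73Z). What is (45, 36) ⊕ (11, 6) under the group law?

(45, 36) + (11, 6). λ = (6 - 36)/(11 - 45) ≡ 43/39 mod 73. 39⁻¹ ≡ 15 (mod 73), so λ ≡ 61.
  x = λ² - 45 - 11 = 3721 - 56 ≡ 15; y = λ·(45 - 15) - 36 ≡ 42. → (15, 42)

(15, 42)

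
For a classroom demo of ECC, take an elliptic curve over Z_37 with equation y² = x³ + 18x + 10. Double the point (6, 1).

(35, 22)

tangent at (6, 1): λ = (3·6² + 18)/(2·1) ≡ 15/2. 2⁻¹ ≡ 19 (mod 37), so λ ≡ 15·19 ≡ 26.
  x = λ² - 6 - 6 = 676 - 12 ≡ 35; y = λ·(6 - 35) - 1 ≡ 22. → (35, 22)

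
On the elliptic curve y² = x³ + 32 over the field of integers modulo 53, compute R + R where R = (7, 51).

(48, 38)

tangent at (7, 51): λ = (3·7² + 0)/(2·51) ≡ 41/49. 49⁻¹ ≡ 13 (mod 53), so λ ≡ 41·13 ≡ 3.
  x = λ² - 7 - 7 = 9 - 14 ≡ 48; y = λ·(7 - 48) - 51 ≡ 38. → (48, 38)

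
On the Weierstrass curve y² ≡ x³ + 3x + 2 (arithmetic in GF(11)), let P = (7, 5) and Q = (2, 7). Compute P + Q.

(7, 6)

(7, 5) + (2, 7). λ = (7 - 5)/(2 - 7) ≡ 2/6 mod 11. 6⁻¹ ≡ 2 (mod 11), so λ ≡ 4.
  x = λ² - 7 - 2 = 16 - 9 ≡ 7; y = λ·(7 - 7) - 5 ≡ 6. → (7, 6)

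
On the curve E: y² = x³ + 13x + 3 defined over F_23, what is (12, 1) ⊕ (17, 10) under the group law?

(0, 16)

(12, 1) + (17, 10). λ = (10 - 1)/(17 - 12) ≡ 9/5 mod 23. 5⁻¹ ≡ 14 (mod 23), so λ ≡ 11.
  x = λ² - 12 - 17 = 121 - 29 ≡ 0; y = λ·(12 - 0) - 1 ≡ 16. → (0, 16)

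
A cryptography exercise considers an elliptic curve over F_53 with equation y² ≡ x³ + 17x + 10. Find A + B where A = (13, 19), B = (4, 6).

(25, 52)

(13, 19) + (4, 6). λ = (6 - 19)/(4 - 13) ≡ 40/44 mod 53. 44⁻¹ ≡ 47 (mod 53) since 44·47 = 2068 ≡ 1, so λ ≡ 25.
  x = λ² - 13 - 4 = 625 - 17 ≡ 25; y = λ·(13 - 25) - 19 ≡ 52. → (25, 52)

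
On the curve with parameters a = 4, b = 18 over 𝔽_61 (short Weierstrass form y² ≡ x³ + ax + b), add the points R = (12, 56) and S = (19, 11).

(12, 56) + (19, 11). λ = (11 - 56)/(19 - 12) ≡ 16/7 mod 61. 7⁻¹ ≡ 35 (mod 61) since 7·35 = 245 ≡ 1, so λ ≡ 11.
  x = λ² - 12 - 19 = 121 - 31 ≡ 29; y = λ·(12 - 29) - 56 ≡ 1. → (29, 1)

(29, 1)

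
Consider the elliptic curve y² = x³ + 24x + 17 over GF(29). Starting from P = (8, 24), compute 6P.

Double-and-add on 6 = (110)₂. Start with P = (8, 24) for the leading 1-bit.
double: tangent at (8, 24): λ = (3·8² + 24)/(2·24) ≡ 13/19. 19⁻¹ ≡ 26 (mod 29) since 19·26 = 494 ≡ 1, so λ ≡ 13·26 ≡ 19.
  x = λ² - 8 - 8 = 361 - 16 ≡ 26; y = λ·(8 - 26) - 24 ≡ 11. → (26, 11)
add P: (26, 11) + (8, 24). λ = (24 - 11)/(8 - 26) ≡ 13/11 mod 29. 11⁻¹ ≡ 8 (mod 29), so λ ≡ 17.
  x = λ² - 26 - 8 = 289 - 34 ≡ 23; y = λ·(26 - 23) - 11 ≡ 11. → (23, 11)
double: tangent at (23, 11): λ = (3·23² + 24)/(2·11) ≡ 16/22. 22⁻¹ ≡ 4 (mod 29) since 22·4 = 88 ≡ 1, so λ ≡ 16·4 ≡ 6.
  x = λ² - 23 - 23 = 36 - 46 ≡ 19; y = λ·(23 - 19) - 11 ≡ 13. → (19, 13)

(19, 13)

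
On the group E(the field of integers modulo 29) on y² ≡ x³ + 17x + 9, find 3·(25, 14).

Write Q = (25, 14).
Repeated addition: build up to 3Q.
2Q: tangent at (25, 14): λ = (3·25² + 17)/(2·14) ≡ 7/28. 28⁻¹ ≡ 28 (mod 29) since 28·28 = 784 ≡ 1, so λ ≡ 7·28 ≡ 22.
  x = λ² - 25 - 25 = 484 - 50 ≡ 28; y = λ·(25 - 28) - 14 ≡ 7. → (28, 7)
3Q: (28, 7) + (25, 14). λ = (14 - 7)/(25 - 28) ≡ 7/26 mod 29. 26⁻¹ ≡ 19 (mod 29), so λ ≡ 17.
  x = λ² - 28 - 25 = 289 - 53 ≡ 4; y = λ·(28 - 4) - 7 ≡ 24. → (4, 24)

(4, 24)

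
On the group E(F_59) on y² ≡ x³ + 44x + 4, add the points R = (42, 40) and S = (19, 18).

(42, 40) + (19, 18). λ = (18 - 40)/(19 - 42) ≡ 37/36 mod 59. 36⁻¹ ≡ 41 (mod 59), so λ ≡ 42.
  x = λ² - 42 - 19 = 1764 - 61 ≡ 51; y = λ·(42 - 51) - 40 ≡ 54. → (51, 54)

(51, 54)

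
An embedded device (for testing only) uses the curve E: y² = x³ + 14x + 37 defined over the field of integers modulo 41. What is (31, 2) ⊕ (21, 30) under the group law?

(31, 2) + (21, 30). λ = (30 - 2)/(21 - 31) ≡ 28/31 mod 41. 31⁻¹ ≡ 4 (mod 41), so λ ≡ 30.
  x = λ² - 31 - 21 = 900 - 52 ≡ 28; y = λ·(31 - 28) - 2 ≡ 6. → (28, 6)

(28, 6)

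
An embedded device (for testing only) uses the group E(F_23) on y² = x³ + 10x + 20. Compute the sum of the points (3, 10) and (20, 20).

(3, 10) + (20, 20). λ = (20 - 10)/(20 - 3) ≡ 10/17 mod 23. 17⁻¹ ≡ 19 (mod 23) since 17·19 = 323 ≡ 1, so λ ≡ 6.
  x = λ² - 3 - 20 = 36 - 23 ≡ 13; y = λ·(3 - 13) - 10 ≡ 22. → (13, 22)

(13, 22)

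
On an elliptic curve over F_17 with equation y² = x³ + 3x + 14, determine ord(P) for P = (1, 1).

2P: tangent at (1, 1): λ = (3·1² + 3)/(2·1) ≡ 6/2. 2⁻¹ ≡ 9 (mod 17) since 2·9 = 18 ≡ 1, so λ ≡ 6·9 ≡ 3.
  x = λ² - 1 - 1 = 9 - 2 ≡ 7; y = λ·(1 - 7) - 1 ≡ 15. → (7, 15)
3P: (7, 15) + (1, 1). λ = (1 - 15)/(1 - 7) ≡ 3/11 mod 17. 11⁻¹ ≡ 14 (mod 17), so λ ≡ 8.
  x = λ² - 7 - 1 = 64 - 8 ≡ 5; y = λ·(7 - 5) - 15 ≡ 1. → (5, 1)
4P: (5, 1) + (1, 1). λ = (1 - 1)/(1 - 5) ≡ 0/13 mod 17. 13⁻¹ ≡ 4 (mod 17), so λ ≡ 0.
  x = λ² - 5 - 1 = 0 - 6 ≡ 11; y = λ·(5 - 11) - 1 ≡ 16. → (11, 16)
5P: (11, 16) + (1, 1). λ = (1 - 16)/(1 - 11) ≡ 2/7 mod 17. 7⁻¹ ≡ 5 (mod 17) since 7·5 = 35 ≡ 1, so λ ≡ 10.
  x = λ² - 11 - 1 = 100 - 12 ≡ 3; y = λ·(11 - 3) - 16 ≡ 13. → (3, 13)
6P: (3, 13) + (1, 1). λ = (1 - 13)/(1 - 3) ≡ 5/15 mod 17. 15⁻¹ ≡ 8 (mod 17), so λ ≡ 6.
  x = λ² - 3 - 1 = 36 - 4 ≡ 15; y = λ·(3 - 15) - 13 ≡ 0. → (15, 0)
7P: (15, 0) + (1, 1). λ = (1 - 0)/(1 - 15) ≡ 1/3 mod 17. 3⁻¹ ≡ 6 (mod 17), so λ ≡ 6.
  x = λ² - 15 - 1 = 36 - 16 ≡ 3; y = λ·(15 - 3) - 0 ≡ 4. → (3, 4)
8P: (3, 4) + (1, 1). λ = (1 - 4)/(1 - 3) ≡ 14/15 mod 17. 15⁻¹ ≡ 8 (mod 17) since 15·8 = 120 ≡ 1, so λ ≡ 10.
  x = λ² - 3 - 1 = 100 - 4 ≡ 11; y = λ·(3 - 11) - 4 ≡ 1. → (11, 1)
9P: (11, 1) + (1, 1). λ = (1 - 1)/(1 - 11) ≡ 0/7 mod 17. 7⁻¹ ≡ 5 (mod 17) since 7·5 = 35 ≡ 1, so λ ≡ 0.
  x = λ² - 11 - 1 = 0 - 12 ≡ 5; y = λ·(11 - 5) - 1 ≡ 16. → (5, 16)
10P: (5, 16) + (1, 1). λ = (1 - 16)/(1 - 5) ≡ 2/13 mod 17. 13⁻¹ ≡ 4 (mod 17), so λ ≡ 8.
  x = λ² - 5 - 1 = 64 - 6 ≡ 7; y = λ·(5 - 7) - 16 ≡ 2. → (7, 2)
11P: (7, 2) + (1, 1). λ = (1 - 2)/(1 - 7) ≡ 16/11 mod 17. 11⁻¹ ≡ 14 (mod 17), so λ ≡ 3.
  x = λ² - 7 - 1 = 9 - 8 ≡ 1; y = λ·(7 - 1) - 2 ≡ 16. → (1, 16)
12P: (1, 16) + (1, 1): same x and y₁ ≡ -y₂, so the sum is ∞.
12P = ∞, so the order is 12.

12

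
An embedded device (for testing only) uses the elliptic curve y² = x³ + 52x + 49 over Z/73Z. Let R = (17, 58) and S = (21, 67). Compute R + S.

(72, 19)

(17, 58) + (21, 67). λ = (67 - 58)/(21 - 17) ≡ 9/4 mod 73. 4⁻¹ ≡ 55 (mod 73), so λ ≡ 57.
  x = λ² - 17 - 21 = 3249 - 38 ≡ 72; y = λ·(17 - 72) - 58 ≡ 19. → (72, 19)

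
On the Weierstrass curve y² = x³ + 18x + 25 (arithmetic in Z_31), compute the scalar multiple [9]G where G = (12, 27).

Double-and-add on 9 = (1001)₂. Start with G = (12, 27) for the leading 1-bit.
double: tangent at (12, 27): λ = (3·12² + 18)/(2·27) ≡ 16/23. 23⁻¹ ≡ 27 (mod 31) since 23·27 = 621 ≡ 1, so λ ≡ 16·27 ≡ 29.
  x = λ² - 12 - 12 = 841 - 24 ≡ 11; y = λ·(12 - 11) - 27 ≡ 2. → (11, 2)
double: tangent at (11, 2): λ = (3·11² + 18)/(2·2) ≡ 9/4. 4⁻¹ ≡ 8 (mod 31) since 4·8 = 32 ≡ 1, so λ ≡ 9·8 ≡ 10.
  x = λ² - 11 - 11 = 100 - 22 ≡ 16; y = λ·(11 - 16) - 2 ≡ 10. → (16, 10)
double: tangent at (16, 10): λ = (3·16² + 18)/(2·10) ≡ 11/20. 20⁻¹ ≡ 14 (mod 31) since 20·14 = 280 ≡ 1, so λ ≡ 11·14 ≡ 30.
  x = λ² - 16 - 16 = 900 - 32 ≡ 0; y = λ·(16 - 0) - 10 ≡ 5. → (0, 5)
add G: (0, 5) + (12, 27). λ = (27 - 5)/(12 - 0) ≡ 22/12 mod 31. 12⁻¹ ≡ 13 (mod 31), so λ ≡ 7.
  x = λ² - 0 - 12 = 49 - 12 ≡ 6; y = λ·(0 - 6) - 5 ≡ 15. → (6, 15)

(6, 15)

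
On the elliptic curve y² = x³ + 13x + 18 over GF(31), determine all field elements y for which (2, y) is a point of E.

none

x³ + 13x + 18 = 52 ≡ 21 (mod 31).
21 is a non-residue mod 31; no y exists.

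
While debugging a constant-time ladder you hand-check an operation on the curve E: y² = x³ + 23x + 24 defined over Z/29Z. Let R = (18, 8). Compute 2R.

tangent at (18, 8): λ = (3·18² + 23)/(2·8) ≡ 9/16. 16⁻¹ ≡ 20 (mod 29) since 16·20 = 320 ≡ 1, so λ ≡ 9·20 ≡ 6.
  x = λ² - 18 - 18 = 36 - 36 ≡ 0; y = λ·(18 - 0) - 8 ≡ 13. → (0, 13)

(0, 13)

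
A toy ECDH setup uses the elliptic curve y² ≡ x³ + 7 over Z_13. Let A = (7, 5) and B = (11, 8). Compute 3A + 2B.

(8, 5)

First 3A:
Repeated addition: build up to 3A.
2A: tangent at (7, 5): λ = (3·7² + 0)/(2·5) ≡ 4/10. 10⁻¹ ≡ 4 (mod 13), so λ ≡ 4·4 ≡ 3.
  x = λ² - 7 - 7 = 9 - 14 ≡ 8; y = λ·(7 - 8) - 5 ≡ 5. → (8, 5)
3A: (8, 5) + (7, 5). λ = (5 - 5)/(7 - 8) ≡ 0/12 mod 13. 12⁻¹ ≡ 12 (mod 13), so λ ≡ 0.
  x = λ² - 8 - 7 = 0 - 15 ≡ 11; y = λ·(8 - 11) - 5 ≡ 8. → (11, 8)
3A = (11, 8).
Next 2B:
Repeated addition: build up to 2B.
2B: tangent at (11, 8): λ = (3·11² + 0)/(2·8) ≡ 12/3. 3⁻¹ ≡ 9 (mod 13), so λ ≡ 12·9 ≡ 4.
  x = λ² - 11 - 11 = 16 - 22 ≡ 7; y = λ·(11 - 7) - 8 ≡ 8. → (7, 8)
2B = (7, 8).
Finally 3A + 2B:
(11, 8) + (7, 8). λ = (8 - 8)/(7 - 11) ≡ 0/9 mod 13. 9⁻¹ ≡ 3 (mod 13) since 9·3 = 27 ≡ 1, so λ ≡ 0.
  x = λ² - 11 - 7 = 0 - 18 ≡ 8; y = λ·(11 - 8) - 8 ≡ 5. → (8, 5)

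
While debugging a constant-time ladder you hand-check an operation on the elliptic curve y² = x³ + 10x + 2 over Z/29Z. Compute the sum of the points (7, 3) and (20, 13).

(11, 14)

(7, 3) + (20, 13). λ = (13 - 3)/(20 - 7) ≡ 10/13 mod 29. 13⁻¹ ≡ 9 (mod 29), so λ ≡ 3.
  x = λ² - 7 - 20 = 9 - 27 ≡ 11; y = λ·(7 - 11) - 3 ≡ 14. → (11, 14)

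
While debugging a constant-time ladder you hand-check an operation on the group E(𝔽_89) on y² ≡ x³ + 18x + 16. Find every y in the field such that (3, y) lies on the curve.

x³ + 18x + 16 = 97 ≡ 8 (mod 89).
Square roots of 8 mod 89: 39 and 50 (since 39² = 1521 ≡ 8).

39, 50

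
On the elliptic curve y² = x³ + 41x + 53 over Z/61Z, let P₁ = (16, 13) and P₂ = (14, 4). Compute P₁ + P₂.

(16, 13) + (14, 4). λ = (4 - 13)/(14 - 16) ≡ 52/59 mod 61. 59⁻¹ ≡ 30 (mod 61), so λ ≡ 35.
  x = λ² - 16 - 14 = 1225 - 30 ≡ 36; y = λ·(16 - 36) - 13 ≡ 19. → (36, 19)

(36, 19)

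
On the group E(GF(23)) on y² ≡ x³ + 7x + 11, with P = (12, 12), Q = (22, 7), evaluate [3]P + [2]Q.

First 3P:
Repeated addition: build up to 3P.
2P: tangent at (12, 12): λ = (3·12² + 7)/(2·12) ≡ 2/1. 1⁻¹ ≡ 1 (mod 23), so λ ≡ 2·1 ≡ 2.
  x = λ² - 12 - 12 = 4 - 24 ≡ 3; y = λ·(12 - 3) - 12 ≡ 6. → (3, 6)
3P: (3, 6) + (12, 12). λ = (12 - 6)/(12 - 3) ≡ 6/9 mod 23. 9⁻¹ ≡ 18 (mod 23), so λ ≡ 16.
  x = λ² - 3 - 12 = 256 - 15 ≡ 11; y = λ·(3 - 11) - 6 ≡ 4. → (11, 4)
3P = (11, 4).
Next 2Q:
Repeated addition: build up to 2Q.
2Q: tangent at (22, 7): λ = (3·22² + 7)/(2·7) ≡ 10/14. 14⁻¹ ≡ 5 (mod 23) since 14·5 = 70 ≡ 1, so λ ≡ 10·5 ≡ 4.
  x = λ² - 22 - 22 = 16 - 44 ≡ 18; y = λ·(22 - 18) - 7 ≡ 9. → (18, 9)
2Q = (18, 9).
Finally 3P + 2Q:
(11, 4) + (18, 9). λ = (9 - 4)/(18 - 11) ≡ 5/7 mod 23. 7⁻¹ ≡ 10 (mod 23) since 7·10 = 70 ≡ 1, so λ ≡ 4.
  x = λ² - 11 - 18 = 16 - 29 ≡ 10; y = λ·(11 - 10) - 4 ≡ 0. → (10, 0)

(10, 0)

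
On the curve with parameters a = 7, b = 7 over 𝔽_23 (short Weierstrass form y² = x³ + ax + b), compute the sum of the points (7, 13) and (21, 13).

(18, 10)

(7, 13) + (21, 13). λ = (13 - 13)/(21 - 7) ≡ 0/14 mod 23. 14⁻¹ ≡ 5 (mod 23) since 14·5 = 70 ≡ 1, so λ ≡ 0.
  x = λ² - 7 - 21 = 0 - 28 ≡ 18; y = λ·(7 - 18) - 13 ≡ 10. → (18, 10)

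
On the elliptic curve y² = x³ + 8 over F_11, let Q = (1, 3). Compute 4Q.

Repeated addition: build up to 4Q.
2Q: tangent at (1, 3): λ = (3·1² + 0)/(2·3) ≡ 3/6. 6⁻¹ ≡ 2 (mod 11), so λ ≡ 3·2 ≡ 6.
  x = λ² - 1 - 1 = 36 - 2 ≡ 1; y = λ·(1 - 1) - 3 ≡ 8. → (1, 8)
3Q: (1, 8) + (1, 3): same x and y₁ ≡ -y₂, so the sum is the point at infinity.
4Q: the point at infinity + (1, 3) = (1, 3) (identity).

(1, 3)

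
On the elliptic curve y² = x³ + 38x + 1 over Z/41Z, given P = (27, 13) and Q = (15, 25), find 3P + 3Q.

(29, 20)

First 3P:
Repeated addition: build up to 3P.
2P: tangent at (27, 13): λ = (3·27² + 38)/(2·13) ≡ 11/26. 26⁻¹ ≡ 30 (mod 41), so λ ≡ 11·30 ≡ 2.
  x = λ² - 27 - 27 = 4 - 54 ≡ 32; y = λ·(27 - 32) - 13 ≡ 18. → (32, 18)
3P: (32, 18) + (27, 13). λ = (13 - 18)/(27 - 32) ≡ 36/36 mod 41. 36⁻¹ ≡ 8 (mod 41) since 36·8 = 288 ≡ 1, so λ ≡ 1.
  x = λ² - 32 - 27 = 1 - 59 ≡ 24; y = λ·(32 - 24) - 18 ≡ 31. → (24, 31)
3P = (24, 31).
Next 3Q:
Repeated addition: build up to 3Q.
2Q: tangent at (15, 25): λ = (3·15² + 38)/(2·25) ≡ 16/9. 9⁻¹ ≡ 32 (mod 41), so λ ≡ 16·32 ≡ 20.
  x = λ² - 15 - 15 = 400 - 30 ≡ 1; y = λ·(15 - 1) - 25 ≡ 9. → (1, 9)
3Q: (1, 9) + (15, 25). λ = (25 - 9)/(15 - 1) ≡ 16/14 mod 41. 14⁻¹ ≡ 3 (mod 41), so λ ≡ 7.
  x = λ² - 1 - 15 = 49 - 16 ≡ 33; y = λ·(1 - 33) - 9 ≡ 13. → (33, 13)
3Q = (33, 13).
Finally 3P + 3Q:
(24, 31) + (33, 13). λ = (13 - 31)/(33 - 24) ≡ 23/9 mod 41. 9⁻¹ ≡ 32 (mod 41) since 9·32 = 288 ≡ 1, so λ ≡ 39.
  x = λ² - 24 - 33 = 1521 - 57 ≡ 29; y = λ·(24 - 29) - 31 ≡ 20. → (29, 20)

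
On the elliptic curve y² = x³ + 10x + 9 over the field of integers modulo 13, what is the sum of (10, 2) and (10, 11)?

O

The two points share x = 10 and their y-coordinates satisfy 2 + 11 ≡ 0 (mod 13), so they are inverses. Their sum is O.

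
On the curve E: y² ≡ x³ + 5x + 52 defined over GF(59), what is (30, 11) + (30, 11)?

tangent at (30, 11): λ = (3·30² + 5)/(2·11) ≡ 50/22. 22⁻¹ ≡ 51 (mod 59) since 22·51 = 1122 ≡ 1, so λ ≡ 50·51 ≡ 13.
  x = λ² - 30 - 30 = 169 - 60 ≡ 50; y = λ·(30 - 50) - 11 ≡ 24. → (50, 24)

(50, 24)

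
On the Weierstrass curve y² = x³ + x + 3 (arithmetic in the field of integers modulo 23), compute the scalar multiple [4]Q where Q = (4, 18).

(10, 1)

Double-and-add on 4 = (100)₂. Start with Q = (4, 18) for the leading 1-bit.
double: tangent at (4, 18): λ = (3·4² + 1)/(2·18) ≡ 3/13. 13⁻¹ ≡ 16 (mod 23), so λ ≡ 3·16 ≡ 2.
  x = λ² - 4 - 4 = 4 - 8 ≡ 19; y = λ·(4 - 19) - 18 ≡ 21. → (19, 21)
double: tangent at (19, 21): λ = (3·19² + 1)/(2·21) ≡ 3/19. 19⁻¹ ≡ 17 (mod 23), so λ ≡ 3·17 ≡ 5.
  x = λ² - 19 - 19 = 25 - 38 ≡ 10; y = λ·(19 - 10) - 21 ≡ 1. → (10, 1)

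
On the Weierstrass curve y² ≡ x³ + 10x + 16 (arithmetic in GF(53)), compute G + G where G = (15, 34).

(12, 50)

tangent at (15, 34): λ = (3·15² + 10)/(2·34) ≡ 49/15. 15⁻¹ ≡ 46 (mod 53), so λ ≡ 49·46 ≡ 28.
  x = λ² - 15 - 15 = 784 - 30 ≡ 12; y = λ·(15 - 12) - 34 ≡ 50. → (12, 50)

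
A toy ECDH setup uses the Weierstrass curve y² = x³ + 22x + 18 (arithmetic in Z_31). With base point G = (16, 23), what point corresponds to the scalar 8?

(28, 7)

Repeated addition: build up to 8G.
2G: tangent at (16, 23): λ = (3·16² + 22)/(2·23) ≡ 15/15. 15⁻¹ ≡ 29 (mod 31) since 15·29 = 435 ≡ 1, so λ ≡ 15·29 ≡ 1.
  x = λ² - 16 - 16 = 1 - 32 ≡ 0; y = λ·(16 - 0) - 23 ≡ 24. → (0, 24)
3G: (0, 24) + (16, 23). λ = (23 - 24)/(16 - 0) ≡ 30/16 mod 31. 16⁻¹ ≡ 2 (mod 31), so λ ≡ 29.
  x = λ² - 0 - 16 = 841 - 16 ≡ 19; y = λ·(0 - 19) - 24 ≡ 14. → (19, 14)
4G: (19, 14) + (16, 23). λ = (23 - 14)/(16 - 19) ≡ 9/28 mod 31. 28⁻¹ ≡ 10 (mod 31), so λ ≡ 28.
  x = λ² - 19 - 16 = 784 - 35 ≡ 5; y = λ·(19 - 5) - 14 ≡ 6. → (5, 6)
5G: (5, 6) + (16, 23). λ = (23 - 6)/(16 - 5) ≡ 17/11 mod 31. 11⁻¹ ≡ 17 (mod 31), so λ ≡ 10.
  x = λ² - 5 - 16 = 100 - 21 ≡ 17; y = λ·(5 - 17) - 6 ≡ 29. → (17, 29)
6G: (17, 29) + (16, 23). λ = (23 - 29)/(16 - 17) ≡ 25/30 mod 31. 30⁻¹ ≡ 30 (mod 31), so λ ≡ 6.
  x = λ² - 17 - 16 = 36 - 33 ≡ 3; y = λ·(17 - 3) - 29 ≡ 24. → (3, 24)
7G: (3, 24) + (16, 23). λ = (23 - 24)/(16 - 3) ≡ 30/13 mod 31. 13⁻¹ ≡ 12 (mod 31), so λ ≡ 19.
  x = λ² - 3 - 16 = 361 - 19 ≡ 1; y = λ·(3 - 1) - 24 ≡ 14. → (1, 14)
8G: (1, 14) + (16, 23). λ = (23 - 14)/(16 - 1) ≡ 9/15 mod 31. 15⁻¹ ≡ 29 (mod 31), so λ ≡ 13.
  x = λ² - 1 - 16 = 169 - 17 ≡ 28; y = λ·(1 - 28) - 14 ≡ 7. → (28, 7)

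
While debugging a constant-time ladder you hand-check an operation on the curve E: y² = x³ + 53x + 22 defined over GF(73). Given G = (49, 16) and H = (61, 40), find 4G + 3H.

First 4G:
Double-and-add on 4 = (100)₂. Start with G = (49, 16) for the leading 1-bit.
double: tangent at (49, 16): λ = (3·49² + 53)/(2·16) ≡ 29/32. 32⁻¹ ≡ 16 (mod 73), so λ ≡ 29·16 ≡ 26.
  x = λ² - 49 - 49 = 676 - 98 ≡ 67; y = λ·(49 - 67) - 16 ≡ 27. → (67, 27)
double: tangent at (67, 27): λ = (3·67² + 53)/(2·27) ≡ 15/54. 54⁻¹ ≡ 23 (mod 73) since 54·23 = 1242 ≡ 1, so λ ≡ 15·23 ≡ 53.
  x = λ² - 67 - 67 = 2809 - 134 ≡ 47; y = λ·(67 - 47) - 27 ≡ 11. → (47, 11)
4G = (47, 11).
Next 3H:
Repeated addition: build up to 3H.
2H: tangent at (61, 40): λ = (3·61² + 53)/(2·40) ≡ 47/7. 7⁻¹ ≡ 21 (mod 73), so λ ≡ 47·21 ≡ 38.
  x = λ² - 61 - 61 = 1444 - 122 ≡ 8; y = λ·(61 - 8) - 40 ≡ 3. → (8, 3)
3H: (8, 3) + (61, 40). λ = (40 - 3)/(61 - 8) ≡ 37/53 mod 73. 53⁻¹ ≡ 62 (mod 73), so λ ≡ 31.
  x = λ² - 8 - 61 = 961 - 69 ≡ 16; y = λ·(8 - 16) - 3 ≡ 41. → (16, 41)
3H = (16, 41).
Finally 4G + 3H:
(47, 11) + (16, 41). λ = (41 - 11)/(16 - 47) ≡ 30/42 mod 73. 42⁻¹ ≡ 40 (mod 73) since 42·40 = 1680 ≡ 1, so λ ≡ 32.
  x = λ² - 47 - 16 = 1024 - 63 ≡ 12; y = λ·(47 - 12) - 11 ≡ 14. → (12, 14)

(12, 14)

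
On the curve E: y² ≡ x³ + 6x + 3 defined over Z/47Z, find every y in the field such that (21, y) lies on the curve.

15, 32

x³ + 6x + 3 = 9390 ≡ 37 (mod 47).
Square roots of 37 mod 47: 15 and 32 (since 15² = 225 ≡ 37).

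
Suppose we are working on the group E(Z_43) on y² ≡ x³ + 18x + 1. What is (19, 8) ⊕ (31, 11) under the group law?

(28, 22)

(19, 8) + (31, 11). λ = (11 - 8)/(31 - 19) ≡ 3/12 mod 43. 12⁻¹ ≡ 18 (mod 43) since 12·18 = 216 ≡ 1, so λ ≡ 11.
  x = λ² - 19 - 31 = 121 - 50 ≡ 28; y = λ·(19 - 28) - 8 ≡ 22. → (28, 22)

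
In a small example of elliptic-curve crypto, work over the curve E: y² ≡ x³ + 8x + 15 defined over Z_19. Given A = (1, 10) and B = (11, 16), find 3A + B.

(2, 1)

First 3A:
Repeated addition: build up to 3A.
2A: tangent at (1, 10): λ = (3·1² + 8)/(2·10) ≡ 11/1. 1⁻¹ ≡ 1 (mod 19), so λ ≡ 11·1 ≡ 11.
  x = λ² - 1 - 1 = 121 - 2 ≡ 5; y = λ·(1 - 5) - 10 ≡ 3. → (5, 3)
3A: (5, 3) + (1, 10). λ = (10 - 3)/(1 - 5) ≡ 7/15 mod 19. 15⁻¹ ≡ 14 (mod 19), so λ ≡ 3.
  x = λ² - 5 - 1 = 9 - 6 ≡ 3; y = λ·(5 - 3) - 3 ≡ 3. → (3, 3)
3A = (3, 3).
Finally 3A + B:
(3, 3) + (11, 16). λ = (16 - 3)/(11 - 3) ≡ 13/8 mod 19. 8⁻¹ ≡ 12 (mod 19), so λ ≡ 4.
  x = λ² - 3 - 11 = 16 - 14 ≡ 2; y = λ·(3 - 2) - 3 ≡ 1. → (2, 1)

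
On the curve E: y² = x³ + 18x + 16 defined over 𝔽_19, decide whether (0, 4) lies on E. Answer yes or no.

yes

y² = 4² ≡ 16; x³ + 18x + 16 = 16 ≡ 16 (mod 19). 16 = 16.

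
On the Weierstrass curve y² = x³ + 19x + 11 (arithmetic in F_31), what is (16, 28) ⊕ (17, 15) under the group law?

(12, 13)

(16, 28) + (17, 15). λ = (15 - 28)/(17 - 16) ≡ 18/1 mod 31. 1⁻¹ ≡ 1 (mod 31), so λ ≡ 18.
  x = λ² - 16 - 17 = 324 - 33 ≡ 12; y = λ·(16 - 12) - 28 ≡ 13. → (12, 13)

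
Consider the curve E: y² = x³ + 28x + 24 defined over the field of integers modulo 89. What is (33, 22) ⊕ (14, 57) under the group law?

(20, 29)

(33, 22) + (14, 57). λ = (57 - 22)/(14 - 33) ≡ 35/70 mod 89. 70⁻¹ ≡ 14 (mod 89), so λ ≡ 45.
  x = λ² - 33 - 14 = 2025 - 47 ≡ 20; y = λ·(33 - 20) - 22 ≡ 29. → (20, 29)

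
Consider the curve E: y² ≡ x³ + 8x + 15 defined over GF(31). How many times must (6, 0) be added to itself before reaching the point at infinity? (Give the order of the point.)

2P: (6, 0) + (6, 0): same x and y₁ ≡ -y₂, so the sum is the point at infinity.
2P = the point at infinity, so the order is 2.

2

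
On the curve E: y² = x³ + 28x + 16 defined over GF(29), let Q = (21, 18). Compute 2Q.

(0, 4)

tangent at (21, 18): λ = (3·21² + 28)/(2·18) ≡ 17/7. 7⁻¹ ≡ 25 (mod 29) since 7·25 = 175 ≡ 1, so λ ≡ 17·25 ≡ 19.
  x = λ² - 21 - 21 = 361 - 42 ≡ 0; y = λ·(21 - 0) - 18 ≡ 4. → (0, 4)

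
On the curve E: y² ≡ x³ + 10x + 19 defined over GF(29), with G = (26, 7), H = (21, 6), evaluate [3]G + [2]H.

(21, 23)

First 3G:
Repeated addition: build up to 3G.
2G: tangent at (26, 7): λ = (3·26² + 10)/(2·7) ≡ 8/14. 14⁻¹ ≡ 27 (mod 29), so λ ≡ 8·27 ≡ 13.
  x = λ² - 26 - 26 = 169 - 52 ≡ 1; y = λ·(26 - 1) - 7 ≡ 28. → (1, 28)
3G: (1, 28) + (26, 7). λ = (7 - 28)/(26 - 1) ≡ 8/25 mod 29. 25⁻¹ ≡ 7 (mod 29) since 25·7 = 175 ≡ 1, so λ ≡ 27.
  x = λ² - 1 - 26 = 729 - 27 ≡ 6; y = λ·(1 - 6) - 28 ≡ 11. → (6, 11)
3G = (6, 11).
Next 2H:
Repeated addition: build up to 2H.
2H: tangent at (21, 6): λ = (3·21² + 10)/(2·6) ≡ 28/12. 12⁻¹ ≡ 17 (mod 29) since 12·17 = 204 ≡ 1, so λ ≡ 28·17 ≡ 12.
  x = λ² - 21 - 21 = 144 - 42 ≡ 15; y = λ·(21 - 15) - 6 ≡ 8. → (15, 8)
2H = (15, 8).
Finally 3G + 2H:
(6, 11) + (15, 8). λ = (8 - 11)/(15 - 6) ≡ 26/9 mod 29. 9⁻¹ ≡ 13 (mod 29) since 9·13 = 117 ≡ 1, so λ ≡ 19.
  x = λ² - 6 - 15 = 361 - 21 ≡ 21; y = λ·(6 - 21) - 11 ≡ 23. → (21, 23)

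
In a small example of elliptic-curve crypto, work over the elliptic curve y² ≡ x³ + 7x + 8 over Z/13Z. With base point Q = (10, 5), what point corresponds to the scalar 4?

Double-and-add on 4 = (100)₂. Start with Q = (10, 5) for the leading 1-bit.
double: tangent at (10, 5): λ = (3·10² + 7)/(2·5) ≡ 8/10. 10⁻¹ ≡ 4 (mod 13) since 10·4 = 40 ≡ 1, so λ ≡ 8·4 ≡ 6.
  x = λ² - 10 - 10 = 36 - 20 ≡ 3; y = λ·(10 - 3) - 5 ≡ 11. → (3, 11)
double: tangent at (3, 11): λ = (3·3² + 7)/(2·11) ≡ 8/9. 9⁻¹ ≡ 3 (mod 13) since 9·3 = 27 ≡ 1, so λ ≡ 8·3 ≡ 11.
  x = λ² - 3 - 3 = 121 - 6 ≡ 11; y = λ·(3 - 11) - 11 ≡ 5. → (11, 5)

(11, 5)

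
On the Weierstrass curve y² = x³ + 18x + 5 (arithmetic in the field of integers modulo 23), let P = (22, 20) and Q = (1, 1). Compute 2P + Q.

(5, 17)

First 2P:
Repeated addition: build up to 2P.
2P: tangent at (22, 20): λ = (3·22² + 18)/(2·20) ≡ 21/17. 17⁻¹ ≡ 19 (mod 23), so λ ≡ 21·19 ≡ 8.
  x = λ² - 22 - 22 = 64 - 44 ≡ 20; y = λ·(22 - 20) - 20 ≡ 19. → (20, 19)
2P = (20, 19).
Finally 2P + Q:
(20, 19) + (1, 1). λ = (1 - 19)/(1 - 20) ≡ 5/4 mod 23. 4⁻¹ ≡ 6 (mod 23), so λ ≡ 7.
  x = λ² - 20 - 1 = 49 - 21 ≡ 5; y = λ·(20 - 5) - 19 ≡ 17. → (5, 17)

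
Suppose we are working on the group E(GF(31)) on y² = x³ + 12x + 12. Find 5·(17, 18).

Write P = (17, 18).
Repeated addition: build up to 5P.
2P: tangent at (17, 18): λ = (3·17² + 12)/(2·18) ≡ 11/5. 5⁻¹ ≡ 25 (mod 31), so λ ≡ 11·25 ≡ 27.
  x = λ² - 17 - 17 = 729 - 34 ≡ 13; y = λ·(17 - 13) - 18 ≡ 28. → (13, 28)
3P: (13, 28) + (17, 18). λ = (18 - 28)/(17 - 13) ≡ 21/4 mod 31. 4⁻¹ ≡ 8 (mod 31), so λ ≡ 13.
  x = λ² - 13 - 17 = 169 - 30 ≡ 15; y = λ·(13 - 15) - 28 ≡ 8. → (15, 8)
4P: (15, 8) + (17, 18). λ = (18 - 8)/(17 - 15) ≡ 10/2 mod 31. 2⁻¹ ≡ 16 (mod 31), so λ ≡ 5.
  x = λ² - 15 - 17 = 25 - 32 ≡ 24; y = λ·(15 - 24) - 8 ≡ 9. → (24, 9)
5P: (24, 9) + (17, 18). λ = (18 - 9)/(17 - 24) ≡ 9/24 mod 31. 24⁻¹ ≡ 22 (mod 31) since 24·22 = 528 ≡ 1, so λ ≡ 12.
  x = λ² - 24 - 17 = 144 - 41 ≡ 10; y = λ·(24 - 10) - 9 ≡ 4. → (10, 4)

(10, 4)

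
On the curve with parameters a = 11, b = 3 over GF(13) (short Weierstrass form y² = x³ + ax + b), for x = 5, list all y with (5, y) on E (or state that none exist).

1, 12

x³ + 11x + 3 = 183 ≡ 1 (mod 13).
Square roots of 1 mod 13: 1 and 12 (since 1² = 1 ≡ 1).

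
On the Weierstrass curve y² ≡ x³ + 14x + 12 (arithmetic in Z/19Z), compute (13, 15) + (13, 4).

O

The two points share x = 13 and their y-coordinates satisfy 15 + 4 ≡ 0 (mod 19), so they are inverses. Their sum is O.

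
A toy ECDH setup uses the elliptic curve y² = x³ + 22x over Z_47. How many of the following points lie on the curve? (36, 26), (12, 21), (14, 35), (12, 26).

(36, 26): 26² ≡ 18, rhs ≡ 25 → off.
(12, 21): 21² ≡ 18, rhs ≡ 18 → on.
(14, 35): 35² ≡ 3, rhs ≡ 44 → off.
(12, 26): 26² ≡ 18, rhs ≡ 18 → on.

2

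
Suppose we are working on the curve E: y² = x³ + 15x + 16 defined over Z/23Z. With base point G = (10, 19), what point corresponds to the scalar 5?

Repeated addition: build up to 5G.
2G: tangent at (10, 19): λ = (3·10² + 15)/(2·19) ≡ 16/15. 15⁻¹ ≡ 20 (mod 23) since 15·20 = 300 ≡ 1, so λ ≡ 16·20 ≡ 21.
  x = λ² - 10 - 10 = 441 - 20 ≡ 7; y = λ·(10 - 7) - 19 ≡ 21. → (7, 21)
3G: (7, 21) + (10, 19). λ = (19 - 21)/(10 - 7) ≡ 21/3 mod 23. 3⁻¹ ≡ 8 (mod 23), so λ ≡ 7.
  x = λ² - 7 - 10 = 49 - 17 ≡ 9; y = λ·(7 - 9) - 21 ≡ 11. → (9, 11)
4G: (9, 11) + (10, 19). λ = (19 - 11)/(10 - 9) ≡ 8/1 mod 23. 1⁻¹ ≡ 1 (mod 23), so λ ≡ 8.
  x = λ² - 9 - 10 = 64 - 19 ≡ 22; y = λ·(9 - 22) - 11 ≡ 0. → (22, 0)
5G: (22, 0) + (10, 19). λ = (19 - 0)/(10 - 22) ≡ 19/11 mod 23. 11⁻¹ ≡ 21 (mod 23), so λ ≡ 8.
  x = λ² - 22 - 10 = 64 - 32 ≡ 9; y = λ·(22 - 9) - 0 ≡ 12. → (9, 12)

(9, 12)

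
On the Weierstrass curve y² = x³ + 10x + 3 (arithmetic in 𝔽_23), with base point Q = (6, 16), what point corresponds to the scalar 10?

Repeated addition: build up to 10Q.
2Q: tangent at (6, 16): λ = (3·6² + 10)/(2·16) ≡ 3/9. 9⁻¹ ≡ 18 (mod 23) since 9·18 = 162 ≡ 1, so λ ≡ 3·18 ≡ 8.
  x = λ² - 6 - 6 = 64 - 12 ≡ 6; y = λ·(6 - 6) - 16 ≡ 7. → (6, 7)
3Q: (6, 7) + (6, 16): same x and y₁ ≡ -y₂, so the sum is O.
4Q: O + (6, 16) = (6, 16) (identity).
5Q: tangent at (6, 16): λ = (3·6² + 10)/(2·16) ≡ 3/9. 9⁻¹ ≡ 18 (mod 23), so λ ≡ 3·18 ≡ 8.
  x = λ² - 6 - 6 = 64 - 12 ≡ 6; y = λ·(6 - 6) - 16 ≡ 7. → (6, 7)
6Q: (6, 7) + (6, 16): same x and y₁ ≡ -y₂, so the sum is O.
7Q: O + (6, 16) = (6, 16) (identity).
8Q: tangent at (6, 16): λ = (3·6² + 10)/(2·16) ≡ 3/9. 9⁻¹ ≡ 18 (mod 23) since 9·18 = 162 ≡ 1, so λ ≡ 3·18 ≡ 8.
  x = λ² - 6 - 6 = 64 - 12 ≡ 6; y = λ·(6 - 6) - 16 ≡ 7. → (6, 7)
9Q: (6, 7) + (6, 16): same x and y₁ ≡ -y₂, so the sum is O.
10Q: O + (6, 16) = (6, 16) (identity).

(6, 16)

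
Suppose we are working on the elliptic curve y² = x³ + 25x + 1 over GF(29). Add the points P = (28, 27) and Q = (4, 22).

(27, 1)

(28, 27) + (4, 22). λ = (22 - 27)/(4 - 28) ≡ 24/5 mod 29. 5⁻¹ ≡ 6 (mod 29), so λ ≡ 28.
  x = λ² - 28 - 4 = 784 - 32 ≡ 27; y = λ·(28 - 27) - 27 ≡ 1. → (27, 1)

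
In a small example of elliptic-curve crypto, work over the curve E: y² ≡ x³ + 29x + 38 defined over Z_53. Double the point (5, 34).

(27, 29)

tangent at (5, 34): λ = (3·5² + 29)/(2·34) ≡ 51/15. 15⁻¹ ≡ 46 (mod 53), so λ ≡ 51·46 ≡ 14.
  x = λ² - 5 - 5 = 196 - 10 ≡ 27; y = λ·(5 - 27) - 34 ≡ 29. → (27, 29)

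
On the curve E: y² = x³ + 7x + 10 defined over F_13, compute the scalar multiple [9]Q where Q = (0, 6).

(9, 3)

Double-and-add on 9 = (1001)₂. Start with Q = (0, 6) for the leading 1-bit.
double: tangent at (0, 6): λ = (3·0² + 7)/(2·6) ≡ 7/12. 12⁻¹ ≡ 12 (mod 13), so λ ≡ 7·12 ≡ 6.
  x = λ² - 0 - 0 = 36 - 0 ≡ 10; y = λ·(0 - 10) - 6 ≡ 12. → (10, 12)
double: tangent at (10, 12): λ = (3·10² + 7)/(2·12) ≡ 8/11. 11⁻¹ ≡ 6 (mod 13), so λ ≡ 8·6 ≡ 9.
  x = λ² - 10 - 10 = 81 - 20 ≡ 9; y = λ·(10 - 9) - 12 ≡ 10. → (9, 10)
double: tangent at (9, 10): λ = (3·9² + 7)/(2·10) ≡ 3/7. 7⁻¹ ≡ 2 (mod 13) since 7·2 = 14 ≡ 1, so λ ≡ 3·2 ≡ 6.
  x = λ² - 9 - 9 = 36 - 18 ≡ 5; y = λ·(9 - 5) - 10 ≡ 1. → (5, 1)
add Q: (5, 1) + (0, 6). λ = (6 - 1)/(0 - 5) ≡ 5/8 mod 13. 8⁻¹ ≡ 5 (mod 13) since 8·5 = 40 ≡ 1, so λ ≡ 12.
  x = λ² - 5 - 0 = 144 - 5 ≡ 9; y = λ·(5 - 9) - 1 ≡ 3. → (9, 3)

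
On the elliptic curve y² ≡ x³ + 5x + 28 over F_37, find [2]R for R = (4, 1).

(19, 27)

tangent at (4, 1): λ = (3·4² + 5)/(2·1) ≡ 16/2. 2⁻¹ ≡ 19 (mod 37), so λ ≡ 16·19 ≡ 8.
  x = λ² - 4 - 4 = 64 - 8 ≡ 19; y = λ·(4 - 19) - 1 ≡ 27. → (19, 27)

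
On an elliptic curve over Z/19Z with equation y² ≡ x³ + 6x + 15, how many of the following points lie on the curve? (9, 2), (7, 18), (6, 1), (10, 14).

(9, 2): 2² ≡ 4, rhs ≡ 0 → off.
(7, 18): 18² ≡ 1, rhs ≡ 1 → on.
(6, 1): 1² ≡ 1, rhs ≡ 1 → on.
(10, 14): 14² ≡ 6, rhs ≡ 11 → off.

2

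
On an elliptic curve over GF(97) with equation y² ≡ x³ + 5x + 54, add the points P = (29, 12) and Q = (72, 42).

(29, 12) + (72, 42). λ = (42 - 12)/(72 - 29) ≡ 30/43 mod 97. 43⁻¹ ≡ 88 (mod 97) since 43·88 = 3784 ≡ 1, so λ ≡ 21.
  x = λ² - 29 - 72 = 441 - 101 ≡ 49; y = λ·(29 - 49) - 12 ≡ 53. → (49, 53)

(49, 53)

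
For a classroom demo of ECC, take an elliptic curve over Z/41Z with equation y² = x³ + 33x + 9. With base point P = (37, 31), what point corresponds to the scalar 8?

Double-and-add on 8 = (1000)₂. Start with P = (37, 31) for the leading 1-bit.
double: tangent at (37, 31): λ = (3·37² + 33)/(2·31) ≡ 40/21. 21⁻¹ ≡ 2 (mod 41), so λ ≡ 40·2 ≡ 39.
  x = λ² - 37 - 37 = 1521 - 74 ≡ 12; y = λ·(37 - 12) - 31 ≡ 1. → (12, 1)
double: tangent at (12, 1): λ = (3·12² + 33)/(2·1) ≡ 14/2. 2⁻¹ ≡ 21 (mod 41), so λ ≡ 14·21 ≡ 7.
  x = λ² - 12 - 12 = 49 - 24 ≡ 25; y = λ·(12 - 25) - 1 ≡ 31. → (25, 31)
double: tangent at (25, 31): λ = (3·25² + 33)/(2·31) ≡ 22/21. 21⁻¹ ≡ 2 (mod 41), so λ ≡ 22·2 ≡ 3.
  x = λ² - 25 - 25 = 9 - 50 ≡ 0; y = λ·(25 - 0) - 31 ≡ 3. → (0, 3)

(0, 3)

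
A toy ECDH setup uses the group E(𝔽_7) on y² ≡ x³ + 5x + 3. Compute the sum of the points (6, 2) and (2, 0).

(6, 2) + (2, 0). λ = (0 - 2)/(2 - 6) ≡ 5/3 mod 7. 3⁻¹ ≡ 5 (mod 7) since 3·5 = 15 ≡ 1, so λ ≡ 4.
  x = λ² - 6 - 2 = 16 - 8 ≡ 1; y = λ·(6 - 1) - 2 ≡ 4. → (1, 4)

(1, 4)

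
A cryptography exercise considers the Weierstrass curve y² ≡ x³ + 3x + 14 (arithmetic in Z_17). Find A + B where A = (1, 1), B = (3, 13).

(15, 0)

(1, 1) + (3, 13). λ = (13 - 1)/(3 - 1) ≡ 12/2 mod 17. 2⁻¹ ≡ 9 (mod 17), so λ ≡ 6.
  x = λ² - 1 - 3 = 36 - 4 ≡ 15; y = λ·(1 - 15) - 1 ≡ 0. → (15, 0)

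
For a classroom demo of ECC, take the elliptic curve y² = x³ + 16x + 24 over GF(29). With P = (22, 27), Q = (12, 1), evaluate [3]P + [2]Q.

First 3P:
Repeated addition: build up to 3P.
2P: tangent at (22, 27): λ = (3·22² + 16)/(2·27) ≡ 18/25. 25⁻¹ ≡ 7 (mod 29), so λ ≡ 18·7 ≡ 10.
  x = λ² - 22 - 22 = 100 - 44 ≡ 27; y = λ·(22 - 27) - 27 ≡ 10. → (27, 10)
3P: (27, 10) + (22, 27). λ = (27 - 10)/(22 - 27) ≡ 17/24 mod 29. 24⁻¹ ≡ 23 (mod 29), so λ ≡ 14.
  x = λ² - 27 - 22 = 196 - 49 ≡ 2; y = λ·(27 - 2) - 10 ≡ 21. → (2, 21)
3P = (2, 21).
Next 2Q:
Repeated addition: build up to 2Q.
2Q: tangent at (12, 1): λ = (3·12² + 16)/(2·1) ≡ 13/2. 2⁻¹ ≡ 15 (mod 29), so λ ≡ 13·15 ≡ 21.
  x = λ² - 12 - 12 = 441 - 24 ≡ 11; y = λ·(12 - 11) - 1 ≡ 20. → (11, 20)
2Q = (11, 20).
Finally 3P + 2Q:
(2, 21) + (11, 20). λ = (20 - 21)/(11 - 2) ≡ 28/9 mod 29. 9⁻¹ ≡ 13 (mod 29) since 9·13 = 117 ≡ 1, so λ ≡ 16.
  x = λ² - 2 - 11 = 256 - 13 ≡ 11; y = λ·(2 - 11) - 21 ≡ 9. → (11, 9)

(11, 9)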